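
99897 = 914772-814875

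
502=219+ 283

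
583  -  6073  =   - 5490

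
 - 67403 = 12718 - 80121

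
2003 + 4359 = 6362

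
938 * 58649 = 55012762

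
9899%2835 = 1394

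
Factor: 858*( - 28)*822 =-19747728 = - 2^4*3^2*7^1*11^1 * 13^1*137^1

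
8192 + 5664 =13856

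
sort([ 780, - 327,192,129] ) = [ - 327, 129,192,780]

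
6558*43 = 281994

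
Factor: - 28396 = - 2^2*31^1*229^1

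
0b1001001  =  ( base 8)111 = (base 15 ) 4d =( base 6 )201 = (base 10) 73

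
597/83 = 597/83 = 7.19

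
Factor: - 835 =  -  5^1*167^1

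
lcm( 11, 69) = 759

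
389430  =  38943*10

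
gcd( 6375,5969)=1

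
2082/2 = 1041= 1041.00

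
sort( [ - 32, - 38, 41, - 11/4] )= [ - 38, - 32, -11/4,41 ]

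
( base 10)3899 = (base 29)4id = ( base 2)111100111011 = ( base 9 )5312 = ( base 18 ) c0b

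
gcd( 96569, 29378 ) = 1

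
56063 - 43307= 12756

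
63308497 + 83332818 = 146641315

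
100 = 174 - 74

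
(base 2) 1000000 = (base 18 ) 3a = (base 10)64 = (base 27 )2a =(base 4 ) 1000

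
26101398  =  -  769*( - 33942)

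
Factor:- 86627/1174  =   - 2^(- 1 )*587^(- 1)*86627^1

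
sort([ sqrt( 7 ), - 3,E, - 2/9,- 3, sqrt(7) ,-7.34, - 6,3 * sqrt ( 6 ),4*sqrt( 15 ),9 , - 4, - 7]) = [ - 7.34, - 7,  -  6, - 4, - 3 ,-3,-2/9,  sqrt(7),sqrt( 7),E, 3 * sqrt( 6), 9, 4 * sqrt ( 15 ) ]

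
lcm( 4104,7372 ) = 398088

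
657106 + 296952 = 954058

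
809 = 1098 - 289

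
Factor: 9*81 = 729 = 3^6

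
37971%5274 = 1053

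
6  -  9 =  - 3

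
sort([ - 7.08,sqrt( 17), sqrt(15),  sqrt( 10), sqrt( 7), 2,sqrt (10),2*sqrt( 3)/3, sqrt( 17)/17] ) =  [ - 7.08, sqrt( 17)/17, 2*sqrt( 3)/3,2,sqrt( 7), sqrt( 10), sqrt( 10), sqrt(15), sqrt( 17) ]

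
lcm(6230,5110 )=454790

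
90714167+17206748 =107920915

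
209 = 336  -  127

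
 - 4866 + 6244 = 1378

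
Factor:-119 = -7^1*17^1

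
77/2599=77/2599 = 0.03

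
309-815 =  - 506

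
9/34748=9/34748=0.00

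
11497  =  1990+9507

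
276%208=68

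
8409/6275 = 1 + 2134/6275 = 1.34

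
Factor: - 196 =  - 2^2 * 7^2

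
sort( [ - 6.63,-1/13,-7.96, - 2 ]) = [ - 7.96, - 6.63, - 2, - 1/13]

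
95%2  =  1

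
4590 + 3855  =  8445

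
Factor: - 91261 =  - 263^1 *347^1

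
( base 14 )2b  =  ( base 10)39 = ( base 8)47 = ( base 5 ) 124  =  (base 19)21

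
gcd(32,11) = 1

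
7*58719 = 411033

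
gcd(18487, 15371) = 19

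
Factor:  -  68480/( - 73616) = 40/43  =  2^3*5^1*43^( - 1)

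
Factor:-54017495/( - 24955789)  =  5^1*7^1*163^( - 1)*283^ ( - 1 )*541^(-1 )*1543357^1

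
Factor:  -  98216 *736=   -  2^8*23^1*12277^1 = - 72286976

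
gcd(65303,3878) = 7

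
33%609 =33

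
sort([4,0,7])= [ 0,4, 7 ] 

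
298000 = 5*59600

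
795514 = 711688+83826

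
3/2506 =3/2506 = 0.00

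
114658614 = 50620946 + 64037668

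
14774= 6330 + 8444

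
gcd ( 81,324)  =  81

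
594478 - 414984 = 179494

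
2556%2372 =184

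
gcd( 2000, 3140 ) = 20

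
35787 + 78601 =114388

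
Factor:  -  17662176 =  - 2^5*3^2*7^1 * 8761^1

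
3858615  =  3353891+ 504724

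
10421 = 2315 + 8106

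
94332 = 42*2246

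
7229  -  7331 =-102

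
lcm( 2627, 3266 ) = 120842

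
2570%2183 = 387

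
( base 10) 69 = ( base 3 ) 2120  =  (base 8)105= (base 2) 1000101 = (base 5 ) 234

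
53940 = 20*2697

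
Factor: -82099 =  - 19^1 * 29^1 * 149^1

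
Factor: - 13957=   -  17^1*821^1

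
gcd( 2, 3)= 1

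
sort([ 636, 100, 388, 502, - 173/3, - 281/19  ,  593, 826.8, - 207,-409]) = [  -  409, -207, - 173/3, - 281/19,100, 388  ,  502, 593, 636, 826.8]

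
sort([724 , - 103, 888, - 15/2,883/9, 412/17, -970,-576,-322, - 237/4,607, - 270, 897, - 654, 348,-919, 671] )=[-970,-919 ,  -  654, - 576,- 322 , - 270, - 103, - 237/4, - 15/2, 412/17 , 883/9,348,  607, 671,724 , 888, 897 ]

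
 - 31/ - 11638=31/11638=0.00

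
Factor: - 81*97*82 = - 2^1*3^4*41^1*97^1 = - 644274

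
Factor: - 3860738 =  - 2^1*7^1*275767^1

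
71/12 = 5  +  11/12= 5.92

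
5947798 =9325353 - 3377555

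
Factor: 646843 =646843^1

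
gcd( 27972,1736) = 28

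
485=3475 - 2990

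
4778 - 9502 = -4724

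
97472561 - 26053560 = 71419001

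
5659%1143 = 1087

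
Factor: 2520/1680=3/2 = 2^(- 1 )*3^1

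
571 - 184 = 387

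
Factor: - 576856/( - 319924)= 2^1*7^1* 11^(-2)*661^( - 1)* 10301^1=144214/79981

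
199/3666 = 199/3666 = 0.05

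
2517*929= 2338293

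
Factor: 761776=2^4*47^1*1013^1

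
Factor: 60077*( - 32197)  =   - 11^1*2927^1*60077^1 = - 1934299169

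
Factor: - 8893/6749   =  -17^( - 1 )*397^ ( - 1 )*8893^1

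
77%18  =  5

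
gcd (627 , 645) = 3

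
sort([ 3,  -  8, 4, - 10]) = [ - 10, - 8, 3,4]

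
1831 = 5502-3671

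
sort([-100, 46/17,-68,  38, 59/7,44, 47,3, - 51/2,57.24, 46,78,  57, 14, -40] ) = [ - 100, - 68,  -  40, - 51/2,46/17, 3, 59/7, 14, 38,  44, 46,47, 57,57.24, 78]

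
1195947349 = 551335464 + 644611885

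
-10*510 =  - 5100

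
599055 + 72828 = 671883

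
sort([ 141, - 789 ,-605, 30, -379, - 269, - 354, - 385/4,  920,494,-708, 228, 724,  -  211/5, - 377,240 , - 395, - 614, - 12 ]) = [ - 789, - 708, - 614,- 605,  -  395, - 379, - 377, - 354, - 269,  -  385/4 ,-211/5, - 12,  30,  141,  228, 240,494,724, 920 ]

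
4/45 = 4/45 = 0.09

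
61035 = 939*65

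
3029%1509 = 11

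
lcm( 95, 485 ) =9215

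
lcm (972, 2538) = 45684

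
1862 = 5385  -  3523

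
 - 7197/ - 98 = 73 + 43/98 = 73.44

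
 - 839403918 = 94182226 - 933586144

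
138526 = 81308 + 57218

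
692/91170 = 346/45585 = 0.01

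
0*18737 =0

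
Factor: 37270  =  2^1*5^1*3727^1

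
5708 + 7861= 13569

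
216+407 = 623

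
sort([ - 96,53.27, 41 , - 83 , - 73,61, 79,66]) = [ - 96, - 83,  -  73,41, 53.27 , 61 , 66, 79] 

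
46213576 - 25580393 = 20633183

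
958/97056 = 479/48528 = 0.01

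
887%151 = 132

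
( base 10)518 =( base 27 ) j5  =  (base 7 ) 1340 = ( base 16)206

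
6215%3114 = 3101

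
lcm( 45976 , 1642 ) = 45976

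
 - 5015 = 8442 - 13457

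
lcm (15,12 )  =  60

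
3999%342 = 237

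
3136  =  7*448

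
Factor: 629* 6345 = 3^3*5^1*17^1*37^1*47^1 = 3991005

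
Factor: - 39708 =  - 2^2*3^2*1103^1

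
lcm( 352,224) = 2464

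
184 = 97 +87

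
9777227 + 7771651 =17548878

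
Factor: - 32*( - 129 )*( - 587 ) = -2423136 = - 2^5 * 3^1*43^1*587^1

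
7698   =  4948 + 2750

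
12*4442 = 53304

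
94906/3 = 94906/3 = 31635.33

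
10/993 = 10/993  =  0.01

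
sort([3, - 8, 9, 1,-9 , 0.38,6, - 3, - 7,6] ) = [-9, - 8, - 7 ,-3,0.38, 1 , 3,6,6,  9]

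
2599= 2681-82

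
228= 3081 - 2853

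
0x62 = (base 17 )5d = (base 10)98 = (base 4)1202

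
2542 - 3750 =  - 1208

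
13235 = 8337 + 4898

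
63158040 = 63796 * 990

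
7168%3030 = 1108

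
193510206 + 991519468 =1185029674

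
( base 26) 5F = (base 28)55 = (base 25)5k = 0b10010001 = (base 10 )145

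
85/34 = 5/2 = 2.50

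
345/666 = 115/222=0.52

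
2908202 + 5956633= 8864835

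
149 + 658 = 807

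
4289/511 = 4289/511 = 8.39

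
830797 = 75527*11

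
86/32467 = 86/32467 = 0.00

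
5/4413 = 5/4413   =  0.00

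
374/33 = 34/3  =  11.33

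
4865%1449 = 518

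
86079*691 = 59480589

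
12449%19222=12449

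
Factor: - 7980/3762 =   -  2^1*3^( - 1 ) * 5^1* 7^1*11^( - 1) = - 70/33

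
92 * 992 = 91264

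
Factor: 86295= 3^1 * 5^1*11^1*523^1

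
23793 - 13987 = 9806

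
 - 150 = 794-944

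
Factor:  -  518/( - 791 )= 2^1*37^1*113^ ( - 1)=   74/113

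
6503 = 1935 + 4568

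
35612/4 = 8903 = 8903.00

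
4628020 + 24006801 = 28634821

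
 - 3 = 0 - 3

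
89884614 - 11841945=78042669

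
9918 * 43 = 426474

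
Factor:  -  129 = -3^1 * 43^1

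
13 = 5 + 8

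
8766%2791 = 393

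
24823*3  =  74469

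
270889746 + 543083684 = 813973430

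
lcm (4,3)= 12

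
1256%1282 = 1256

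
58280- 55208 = 3072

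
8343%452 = 207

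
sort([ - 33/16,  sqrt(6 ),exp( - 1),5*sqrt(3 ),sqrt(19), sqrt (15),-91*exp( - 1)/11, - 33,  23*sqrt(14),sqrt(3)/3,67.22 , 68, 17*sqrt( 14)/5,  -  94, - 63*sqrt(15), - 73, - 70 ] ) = [ - 63*  sqrt(15) , - 94 , - 73,-70 , - 33,- 91*exp(-1 )/11,-33/16,exp ( - 1), sqrt (3 ) /3,sqrt( 6),sqrt( 15),sqrt( 19), 5 * sqrt( 3 ), 17*sqrt(14)/5, 67.22,68,23*sqrt(14)]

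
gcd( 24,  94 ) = 2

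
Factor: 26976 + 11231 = 13^1*2939^1 =38207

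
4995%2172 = 651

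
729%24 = 9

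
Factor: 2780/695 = 4 = 2^2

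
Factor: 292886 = 2^1 * 11^1 * 13313^1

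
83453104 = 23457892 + 59995212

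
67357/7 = 67357/7=9622.43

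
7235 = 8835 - 1600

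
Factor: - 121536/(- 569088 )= 2^( - 2)* 13^( - 1)*19^( - 1)* 211^1   =  211/988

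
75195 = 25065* 3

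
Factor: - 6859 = - 19^3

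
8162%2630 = 272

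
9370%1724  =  750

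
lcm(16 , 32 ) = 32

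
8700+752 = 9452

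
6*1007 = 6042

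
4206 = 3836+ 370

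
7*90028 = 630196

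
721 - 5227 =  - 4506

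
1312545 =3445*381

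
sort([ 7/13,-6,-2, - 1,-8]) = [ - 8,-6,- 2,- 1,  7/13 ]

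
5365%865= 175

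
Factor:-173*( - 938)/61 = 162274/61 =2^1*7^1*61^( - 1 )*67^1*173^1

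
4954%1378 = 820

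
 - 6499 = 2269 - 8768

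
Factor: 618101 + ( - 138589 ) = 2^3*11^1*5449^1 = 479512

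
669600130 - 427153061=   242447069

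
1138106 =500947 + 637159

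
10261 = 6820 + 3441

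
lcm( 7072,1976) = 134368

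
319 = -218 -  - 537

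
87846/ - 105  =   - 837 + 13/35 = -  836.63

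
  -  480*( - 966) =463680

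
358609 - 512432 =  - 153823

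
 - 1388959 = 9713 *( - 143)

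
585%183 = 36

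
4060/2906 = 1 + 577/1453= 1.40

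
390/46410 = 1/119 = 0.01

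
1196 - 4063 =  - 2867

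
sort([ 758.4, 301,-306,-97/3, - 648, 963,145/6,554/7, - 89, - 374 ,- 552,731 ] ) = [ - 648, - 552, - 374, - 306, - 89 , - 97/3, 145/6, 554/7,301, 731,758.4, 963 ]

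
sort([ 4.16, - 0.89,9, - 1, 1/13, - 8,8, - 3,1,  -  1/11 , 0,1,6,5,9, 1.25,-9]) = [ - 9, -8,-3, - 1, - 0.89, - 1/11, 0, 1/13, 1,1, 1.25,4.16,5, 6,8,9,9]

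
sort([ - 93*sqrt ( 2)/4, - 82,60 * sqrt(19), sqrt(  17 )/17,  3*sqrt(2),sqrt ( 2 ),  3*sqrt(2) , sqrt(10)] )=[ - 82, - 93 * sqrt( 2 )/4,sqrt (17 )/17 , sqrt( 2 ), sqrt( 10),3*sqrt( 2 ),3*sqrt(2),60*sqrt(19)]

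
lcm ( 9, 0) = 0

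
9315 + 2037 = 11352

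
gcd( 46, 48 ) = 2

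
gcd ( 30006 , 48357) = 9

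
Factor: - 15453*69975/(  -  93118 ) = 2^ ( - 1)*3^4 * 5^2*17^1*101^1*311^1*46559^ (  -  1 )=1081323675/93118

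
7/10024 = 1/1432 = 0.00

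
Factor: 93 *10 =2^1*3^1*5^1*31^1 = 930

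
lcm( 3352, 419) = 3352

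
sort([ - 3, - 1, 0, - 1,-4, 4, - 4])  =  [ - 4, - 4, - 3, - 1, - 1,0, 4 ]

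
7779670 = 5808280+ 1971390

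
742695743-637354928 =105340815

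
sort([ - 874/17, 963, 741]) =[ - 874/17, 741,963] 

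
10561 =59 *179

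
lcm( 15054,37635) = 75270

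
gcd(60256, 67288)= 8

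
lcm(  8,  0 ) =0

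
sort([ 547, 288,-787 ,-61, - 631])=[- 787, - 631, - 61,288,547] 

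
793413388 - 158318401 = 635094987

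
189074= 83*2278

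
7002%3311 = 380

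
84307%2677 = 1320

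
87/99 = 29/33= 0.88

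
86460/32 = 2701 + 7/8 = 2701.88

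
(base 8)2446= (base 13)7a5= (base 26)1oi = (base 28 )1J2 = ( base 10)1318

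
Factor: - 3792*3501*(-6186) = 2^5*3^4*79^1 * 389^1*1031^1 = 82124049312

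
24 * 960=23040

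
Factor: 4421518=2^1*43^1*51413^1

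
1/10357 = 1/10357 = 0.00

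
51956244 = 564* 92121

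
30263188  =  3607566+26655622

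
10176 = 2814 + 7362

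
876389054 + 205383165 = 1081772219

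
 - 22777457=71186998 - 93964455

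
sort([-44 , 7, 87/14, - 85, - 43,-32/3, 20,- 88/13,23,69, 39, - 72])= [ - 85,-72 ,  -  44,-43 ,-32/3, - 88/13,87/14, 7, 20, 23, 39,69]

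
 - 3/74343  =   - 1+ 24780/24781 =- 0.00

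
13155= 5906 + 7249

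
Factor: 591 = 3^1*197^1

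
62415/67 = 931 + 38/67 = 931.57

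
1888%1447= 441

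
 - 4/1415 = - 1+1411/1415 = - 0.00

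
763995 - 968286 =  -204291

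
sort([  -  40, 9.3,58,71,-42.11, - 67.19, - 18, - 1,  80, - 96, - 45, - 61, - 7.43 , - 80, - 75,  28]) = [ - 96, - 80, - 75, - 67.19, - 61, - 45, - 42.11, - 40,  -  18, - 7.43,-1,9.3,28,58,71, 80] 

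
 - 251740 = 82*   (-3070) 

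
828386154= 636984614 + 191401540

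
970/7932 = 485/3966= 0.12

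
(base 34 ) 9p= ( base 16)14B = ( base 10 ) 331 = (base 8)513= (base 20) GB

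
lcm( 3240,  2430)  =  9720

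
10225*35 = 357875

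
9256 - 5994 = 3262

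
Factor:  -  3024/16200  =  -14/75= - 2^1*3^(  -  1)* 5^( - 2 ) * 7^1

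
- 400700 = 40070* ( - 10)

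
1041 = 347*3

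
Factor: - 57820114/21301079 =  - 2^1*11^1*23^1 * 353^( - 1 )*60343^( - 1)*114269^1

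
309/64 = 4 + 53/64 = 4.83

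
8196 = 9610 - 1414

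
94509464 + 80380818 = 174890282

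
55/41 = 55/41 = 1.34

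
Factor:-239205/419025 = - 5^(-1)*151^( - 1)*431^1 = - 431/755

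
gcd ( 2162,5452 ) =94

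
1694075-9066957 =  - 7372882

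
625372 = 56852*11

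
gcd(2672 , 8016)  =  2672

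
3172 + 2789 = 5961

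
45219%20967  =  3285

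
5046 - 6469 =-1423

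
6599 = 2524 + 4075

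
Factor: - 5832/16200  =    -  3^2*5^ ( - 2 ) = - 9/25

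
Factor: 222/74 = 3^1 = 3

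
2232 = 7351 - 5119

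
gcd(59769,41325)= 87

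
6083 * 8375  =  50945125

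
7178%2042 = 1052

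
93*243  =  22599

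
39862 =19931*2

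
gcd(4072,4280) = 8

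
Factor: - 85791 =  - 3^1*28597^1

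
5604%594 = 258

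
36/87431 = 36/87431 = 0.00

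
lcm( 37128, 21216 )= 148512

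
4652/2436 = 1163/609  =  1.91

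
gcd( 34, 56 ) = 2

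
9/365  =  9/365 = 0.02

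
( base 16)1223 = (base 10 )4643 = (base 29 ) 5f3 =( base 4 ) 1020203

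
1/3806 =1/3806 =0.00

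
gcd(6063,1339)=1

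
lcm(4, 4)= 4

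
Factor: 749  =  7^1*107^1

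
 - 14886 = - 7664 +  - 7222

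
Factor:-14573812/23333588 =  - 11^1*17^( - 1)*23^1* 14401^1*343141^ ( -1 )  =  - 3643453/5833397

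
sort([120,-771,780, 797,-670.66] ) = [ - 771,-670.66, 120,780,797] 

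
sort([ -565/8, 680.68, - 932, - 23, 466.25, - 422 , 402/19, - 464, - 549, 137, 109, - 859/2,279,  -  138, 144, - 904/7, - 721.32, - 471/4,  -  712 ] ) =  [- 932  , - 721.32, -712, - 549,  -  464, - 859/2,-422, - 138  , - 904/7, - 471/4, - 565/8, - 23, 402/19 , 109, 137,144, 279 , 466.25,680.68 ]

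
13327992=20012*666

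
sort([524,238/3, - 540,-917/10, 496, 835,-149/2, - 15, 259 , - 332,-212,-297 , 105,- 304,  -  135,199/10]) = [ - 540, -332 , - 304, - 297, - 212, - 135, - 917/10,-149/2,  -  15,199/10,  238/3, 105 , 259,496, 524,835 ]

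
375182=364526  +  10656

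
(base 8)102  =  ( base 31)24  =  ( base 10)66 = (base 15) 46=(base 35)1V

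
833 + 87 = 920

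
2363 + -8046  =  -5683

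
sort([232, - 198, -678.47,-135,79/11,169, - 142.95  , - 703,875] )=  [ - 703,  -  678.47,-198 , - 142.95, - 135,79/11,169, 232,875]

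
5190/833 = 5190/833 =6.23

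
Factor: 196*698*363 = 2^3 * 3^1*7^2*11^2*349^1  =  49661304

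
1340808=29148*46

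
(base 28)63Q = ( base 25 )7he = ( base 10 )4814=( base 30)5AE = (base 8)11316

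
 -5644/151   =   - 38 + 94/151 = - 37.38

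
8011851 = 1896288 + 6115563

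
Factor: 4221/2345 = 9/5 =3^2*5^(-1)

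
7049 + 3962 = 11011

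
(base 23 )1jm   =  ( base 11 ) 819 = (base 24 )1H4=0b1111011100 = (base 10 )988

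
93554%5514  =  5330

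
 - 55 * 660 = - 36300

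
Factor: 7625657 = 13^1* 586589^1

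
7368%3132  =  1104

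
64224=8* 8028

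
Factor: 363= 3^1*11^2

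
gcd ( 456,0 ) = 456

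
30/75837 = 10/25279 = 0.00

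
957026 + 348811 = 1305837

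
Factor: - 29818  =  -2^1 *17^1 * 877^1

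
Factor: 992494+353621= 1346115= 3^1*5^1*43^1*2087^1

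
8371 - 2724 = 5647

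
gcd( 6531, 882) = 21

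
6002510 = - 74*( - 81115)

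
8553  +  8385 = 16938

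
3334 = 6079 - 2745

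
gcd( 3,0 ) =3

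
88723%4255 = 3623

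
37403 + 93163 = 130566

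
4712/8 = 589 = 589.00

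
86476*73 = 6312748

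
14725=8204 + 6521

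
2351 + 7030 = 9381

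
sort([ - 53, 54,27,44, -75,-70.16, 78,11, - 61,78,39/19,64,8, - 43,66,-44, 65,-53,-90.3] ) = [ - 90.3,  -  75,-70.16,-61 , - 53, - 53, - 44, - 43, 39/19,8 , 11, 27,44,54,64 , 65,66,78,78 ]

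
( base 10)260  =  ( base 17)F5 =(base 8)404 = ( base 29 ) 8s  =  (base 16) 104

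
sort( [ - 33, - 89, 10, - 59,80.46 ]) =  [ - 89 , -59,- 33, 10,80.46 ]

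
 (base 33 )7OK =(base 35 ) 6V0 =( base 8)20363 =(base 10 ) 8435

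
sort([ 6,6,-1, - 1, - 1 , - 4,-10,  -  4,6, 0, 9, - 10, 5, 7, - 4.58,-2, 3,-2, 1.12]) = [ - 10,-10, - 4.58, - 4, - 4, - 2, - 2, - 1,-1, - 1, 0, 1.12, 3, 5,  6, 6,  6, 7, 9]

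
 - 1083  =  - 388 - 695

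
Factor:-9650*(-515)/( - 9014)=-5^3*103^1 * 193^1*4507^ (-1) =-2484875/4507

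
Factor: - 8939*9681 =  - 86538459= - 3^1*7^2*461^1*1277^1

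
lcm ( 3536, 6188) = 24752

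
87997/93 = 946 + 19/93 = 946.20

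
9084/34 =4542/17 = 267.18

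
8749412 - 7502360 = 1247052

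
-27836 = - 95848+68012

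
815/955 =163/191 = 0.85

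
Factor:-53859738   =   - 2^1*3^1*193^1*46511^1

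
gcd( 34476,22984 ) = 11492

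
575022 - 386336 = 188686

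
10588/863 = 12 + 232/863 = 12.27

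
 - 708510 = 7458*( - 95)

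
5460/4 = 1365 = 1365.00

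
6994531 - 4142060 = 2852471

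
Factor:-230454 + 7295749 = 5^1*353^1*4003^1 =7065295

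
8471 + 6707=15178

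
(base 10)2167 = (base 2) 100001110111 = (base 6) 14011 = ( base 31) 27s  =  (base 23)425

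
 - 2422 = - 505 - 1917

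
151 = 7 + 144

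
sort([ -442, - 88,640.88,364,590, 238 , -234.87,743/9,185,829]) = [ - 442, - 234.87, - 88, 743/9 , 185,238,364,590,640.88,829 ] 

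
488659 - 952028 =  - 463369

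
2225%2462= 2225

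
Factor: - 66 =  - 2^1*3^1*11^1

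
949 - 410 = 539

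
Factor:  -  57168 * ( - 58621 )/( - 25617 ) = -1117081776/8539 = - 2^4 *3^1*31^2*61^1*397^1 * 8539^( - 1)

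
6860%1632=332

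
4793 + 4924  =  9717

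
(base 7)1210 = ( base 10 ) 448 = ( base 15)1ED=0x1c0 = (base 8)700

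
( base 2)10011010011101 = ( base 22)K97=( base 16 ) 269D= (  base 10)9885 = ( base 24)h3l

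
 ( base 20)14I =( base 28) hm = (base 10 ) 498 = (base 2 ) 111110010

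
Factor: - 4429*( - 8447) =43^1*103^1*8447^1 = 37411763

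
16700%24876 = 16700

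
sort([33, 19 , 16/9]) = [16/9,19 , 33] 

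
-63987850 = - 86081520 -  - 22093670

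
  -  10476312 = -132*79366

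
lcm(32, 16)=32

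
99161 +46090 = 145251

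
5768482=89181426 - 83412944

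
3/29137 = 3/29137= 0.00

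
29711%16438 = 13273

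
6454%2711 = 1032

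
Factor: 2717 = 11^1*13^1*19^1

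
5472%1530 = 882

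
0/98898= 0 =0.00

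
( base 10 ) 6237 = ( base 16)185D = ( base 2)1100001011101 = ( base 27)8F0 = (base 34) 5df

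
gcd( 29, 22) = 1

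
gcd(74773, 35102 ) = 1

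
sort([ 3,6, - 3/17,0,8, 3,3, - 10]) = [  -  10 , - 3/17,0,3, 3,3,6,8 ] 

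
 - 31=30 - 61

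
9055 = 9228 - 173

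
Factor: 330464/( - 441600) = -2^(-3 )*3^(  -  1 )*5^( - 2)*449^1 = - 449/600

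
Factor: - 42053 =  - 11^1 * 3823^1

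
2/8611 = 2/8611= 0.00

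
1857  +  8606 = 10463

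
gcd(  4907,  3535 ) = 7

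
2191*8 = 17528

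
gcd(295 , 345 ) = 5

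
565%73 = 54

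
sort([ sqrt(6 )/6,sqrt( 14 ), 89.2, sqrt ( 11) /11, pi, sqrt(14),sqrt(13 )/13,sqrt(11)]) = [ sqrt( 13 ) /13, sqrt(11)/11, sqrt( 6)/6, pi,sqrt(11 ),sqrt(14), sqrt( 14),89.2 ] 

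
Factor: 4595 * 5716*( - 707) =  -18569369140  =  -  2^2*5^1*7^1 *101^1 *919^1*1429^1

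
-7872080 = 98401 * ( - 80)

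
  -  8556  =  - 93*92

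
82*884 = 72488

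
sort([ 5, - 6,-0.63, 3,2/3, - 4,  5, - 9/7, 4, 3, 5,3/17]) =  [  -  6, - 4, - 9/7,  -  0.63, 3/17,2/3, 3, 3, 4,  5, 5, 5 ] 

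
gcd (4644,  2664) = 36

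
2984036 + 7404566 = 10388602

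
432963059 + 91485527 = 524448586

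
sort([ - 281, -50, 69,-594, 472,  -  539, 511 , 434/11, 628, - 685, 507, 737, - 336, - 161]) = [ - 685,-594 , - 539,-336, - 281, - 161, - 50, 434/11,69,472,  507, 511, 628,737]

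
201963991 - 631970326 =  - 430006335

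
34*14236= 484024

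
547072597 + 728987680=1276060277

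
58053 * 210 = 12191130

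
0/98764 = 0=0.00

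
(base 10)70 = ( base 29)2C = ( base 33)24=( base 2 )1000110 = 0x46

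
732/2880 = 61/240=0.25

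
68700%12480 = 6300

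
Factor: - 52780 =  - 2^2*5^1*7^1*13^1*  29^1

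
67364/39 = 1727 + 11/39 = 1727.28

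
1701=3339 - 1638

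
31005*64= 1984320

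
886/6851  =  886/6851 = 0.13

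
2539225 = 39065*65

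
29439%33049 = 29439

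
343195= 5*68639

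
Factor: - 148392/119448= - 687/553 = - 3^1* 7^( - 1) * 79^( - 1) * 229^1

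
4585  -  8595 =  - 4010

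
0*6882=0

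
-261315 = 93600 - 354915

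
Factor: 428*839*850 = 2^3*5^2 * 17^1 * 107^1* 839^1=305228200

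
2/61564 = 1/30782 = 0.00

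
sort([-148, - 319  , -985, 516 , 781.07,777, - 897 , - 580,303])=[ - 985, -897,-580, - 319, - 148, 303, 516, 777,781.07]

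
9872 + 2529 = 12401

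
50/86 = 25/43 =0.58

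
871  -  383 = 488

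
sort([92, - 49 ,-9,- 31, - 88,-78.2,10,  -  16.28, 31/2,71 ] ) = [-88, - 78.2,-49, - 31, - 16.28, - 9,10, 31/2, 71,92]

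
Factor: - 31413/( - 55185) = 37/65 = 5^ ( - 1)*13^( - 1)* 37^1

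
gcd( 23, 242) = 1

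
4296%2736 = 1560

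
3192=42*76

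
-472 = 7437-7909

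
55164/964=57 + 54/241 = 57.22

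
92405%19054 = 16189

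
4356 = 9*484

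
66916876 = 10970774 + 55946102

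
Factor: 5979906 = 2^1*3^4*36913^1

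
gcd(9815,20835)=5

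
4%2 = 0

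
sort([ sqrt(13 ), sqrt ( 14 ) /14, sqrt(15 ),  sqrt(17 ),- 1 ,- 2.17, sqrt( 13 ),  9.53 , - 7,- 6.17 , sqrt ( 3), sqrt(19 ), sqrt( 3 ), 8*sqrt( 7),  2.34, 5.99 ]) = [ - 7,  -  6.17 , - 2.17, - 1,sqrt(14 )/14,sqrt(3 ),sqrt ( 3 ), 2.34,  sqrt( 13), sqrt( 13 ),sqrt( 15) , sqrt( 17 ), sqrt( 19), 5.99,9.53,8*sqrt(7)]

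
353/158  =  2 + 37/158=2.23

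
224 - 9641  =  -9417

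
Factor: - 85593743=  - 6007^1*14249^1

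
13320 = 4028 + 9292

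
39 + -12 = 27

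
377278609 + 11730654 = 389009263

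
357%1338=357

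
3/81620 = 3/81620 = 0.00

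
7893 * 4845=38241585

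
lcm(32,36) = 288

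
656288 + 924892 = 1581180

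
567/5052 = 189/1684= 0.11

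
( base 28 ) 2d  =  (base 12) 59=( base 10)69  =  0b1000101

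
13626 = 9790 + 3836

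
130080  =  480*271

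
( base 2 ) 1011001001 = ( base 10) 713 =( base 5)10323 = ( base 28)PD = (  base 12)4b5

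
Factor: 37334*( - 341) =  - 2^1*  11^2*31^1*1697^1 =-12730894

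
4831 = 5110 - 279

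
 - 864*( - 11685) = 10095840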